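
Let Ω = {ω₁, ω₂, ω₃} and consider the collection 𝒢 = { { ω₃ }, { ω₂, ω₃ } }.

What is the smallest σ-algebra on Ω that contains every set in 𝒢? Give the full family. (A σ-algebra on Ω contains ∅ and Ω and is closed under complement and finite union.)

Start: 𝒢 ∪ {∅, Ω} = { {  }, { ω₃ }, { ω₂, ω₃ }, Ω }.
Step 1 (2 new):
  { ω₁ }  = ᶜ of { ω₂, ω₃ }
  { ω₁, ω₂ }  = ᶜ of { ω₃ }
  [6 total]
Step 2 adds 1:
  { ω₁, ω₃ }  = { ω₃ } ∪ { ω₁ }
  [7 total]
Step 3 adds 1:
  { ω₂ }  = ᶜ of { ω₁, ω₃ }
  [8 total]
Step 4: no new sets; the family is a σ-algebra.

Therefore σ(𝒢) = { {  }, { ω₁ }, { ω₂ }, { ω₃ }, { ω₁, ω₂ }, { ω₁, ω₃ }, { ω₂, ω₃ }, Ω } (|σ(𝒢)| = 8).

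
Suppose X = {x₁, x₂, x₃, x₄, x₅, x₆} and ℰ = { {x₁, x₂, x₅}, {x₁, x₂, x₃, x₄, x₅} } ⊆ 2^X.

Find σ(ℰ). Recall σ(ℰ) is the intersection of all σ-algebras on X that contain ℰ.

Begin from { ∅, {x₁, x₂, x₅}, {x₁, x₂, x₃, x₄, x₅}, X } (that is, ℰ plus ∅ and X).
Round 1 adds 2:
  {x₆}  = X∖{x₁, x₂, x₃, x₄, x₅}
  {x₃, x₄, x₆}  = X∖{x₁, x₂, x₅}
  (now 6)
Round 2 (1 new):
  {x₁, x₂, x₅, x₆}  = {x₁, x₂, x₅} ∪ {x₆}
  (now 7)
Round 3: +1 →
  {x₃, x₄}  = X∖{x₁, x₂, x₅, x₆}
  (now 8)
After Round 4 the family is unchanged; done.

Therefore σ(ℰ) = { ∅, {x₆}, {x₃, x₄}, {x₁, x₂, x₅}, {x₃, x₄, x₆}, {x₁, x₂, x₅, x₆}, {x₁, x₂, x₃, x₄, x₅}, X } (|σ(ℰ)| = 8).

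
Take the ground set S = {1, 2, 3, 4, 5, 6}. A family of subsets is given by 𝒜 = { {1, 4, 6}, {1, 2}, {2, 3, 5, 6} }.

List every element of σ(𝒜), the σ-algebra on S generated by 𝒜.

Take S₀ = 𝒜 ∪ {∅, S} = { {}, {1, 2}, {1, 4, 6}, {2, 3, 5, 6}, S }.
Round 1 (5 new):
  {1, 4}  = {2, 3, 5, 6}ᶜ
  {2, 3, 5}  = {1, 4, 6}ᶜ
  {1, 2, 4, 6}  = {1, 2} ∪ {1, 4, 6}
  {3, 4, 5, 6}  = {1, 2}ᶜ
  {1, 2, 3, 5, 6}  = {1, 2} ∪ {2, 3, 5, 6}
  |family| = 10
Round 2 adds 7:
  {4}  = {1, 2, 3, 5, 6}ᶜ
  {3, 5}  = {1, 2, 4, 6}ᶜ
  {1, 2, 4}  = {1, 2} ∪ {1, 4}
  {1, 2, 3, 5}  = {1, 2} ∪ {2, 3, 5}
  {1, 2, 3, 4, 5}  = {2, 3, 5} ∪ {1, 4}
  {1, 3, 4, 5, 6}  = {3, 4, 5, 6} ∪ {1, 4, 6}
  {2, 3, 4, 5, 6}  = {3, 4, 5, 6} ∪ {2, 3, 5}
  |family| = 17
Round 3 adds 8:
  {1}  = {2, 3, 4, 5, 6}ᶜ
  {2}  = {1, 3, 4, 5, 6}ᶜ
  {6}  = {1, 2, 3, 4, 5}ᶜ
  {4, 6}  = {1, 2, 3, 5}ᶜ
  {3, 4, 5}  = {4} ∪ {3, 5}
  {3, 5, 6}  = {1, 2, 4}ᶜ
  {1, 3, 4, 5}  = {1, 4} ∪ {3, 5}
  {2, 3, 4, 5}  = {2, 3, 5} ∪ {4}
  |family| = 25
Round 4 adds 7:
  {1, 6}  = {2, 3, 4, 5}ᶜ
  {2, 4}  = {2} ∪ {4}
  {2, 6}  = {1, 3, 4, 5}ᶜ
  {1, 2, 6}  = {3, 4, 5}ᶜ
  {1, 3, 5}  = {1} ∪ {3, 5}
  {2, 4, 6}  = {2} ∪ {4, 6}
  {1, 3, 5, 6}  = {1} ∪ {3, 5, 6}
  |family| = 32
Round 5 adds nothing — fixpoint reached.

Therefore σ(𝒜) = { {}, {1}, {2}, {4}, {6}, {1, 2}, {1, 4}, {1, 6}, {2, 4}, {2, 6}, {3, 5}, {4, 6}, {1, 2, 4}, {1, 2, 6}, {1, 3, 5}, {1, 4, 6}, {2, 3, 5}, {2, 4, 6}, {3, 4, 5}, {3, 5, 6}, {1, 2, 3, 5}, {1, 2, 4, 6}, {1, 3, 4, 5}, {1, 3, 5, 6}, {2, 3, 4, 5}, {2, 3, 5, 6}, {3, 4, 5, 6}, {1, 2, 3, 4, 5}, {1, 2, 3, 5, 6}, {1, 3, 4, 5, 6}, {2, 3, 4, 5, 6}, S } (|σ(𝒜)| = 32).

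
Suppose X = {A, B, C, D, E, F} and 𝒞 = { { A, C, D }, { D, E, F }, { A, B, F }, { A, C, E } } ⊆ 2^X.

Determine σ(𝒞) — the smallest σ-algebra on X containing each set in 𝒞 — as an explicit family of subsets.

|σ(𝒞)| = 64.  σ(𝒞) = { {}, { A }, { B }, { C }, { D }, { E }, { F }, { A, B }, { A, C }, { A, D }, { A, E }, { A, F }, { B, C }, { B, D }, { B, E }, { B, F }, { C, D }, { C, E }, { C, F }, { D, E }, { D, F }, { E, F }, { A, B, C }, { A, B, D }, { A, B, E }, { A, B, F }, { A, C, D }, { A, C, E }, { A, C, F }, { A, D, E }, { A, D, F }, { A, E, F }, { B, C, D }, { B, C, E }, { B, C, F }, { B, D, E }, { B, D, F }, { B, E, F }, { C, D, E }, { C, D, F }, { C, E, F }, { D, E, F }, { A, B, C, D }, { A, B, C, E }, { A, B, C, F }, { A, B, D, E }, { A, B, D, F }, { A, B, E, F }, { A, C, D, E }, { A, C, D, F }, { A, C, E, F }, { A, D, E, F }, { B, C, D, E }, { B, C, D, F }, { B, C, E, F }, { B, D, E, F }, { C, D, E, F }, { A, B, C, D, E }, { A, B, C, D, F }, { A, B, C, E, F }, { A, B, D, E, F }, { A, C, D, E, F }, { B, C, D, E, F }, X }

Trace:
Seed the family with 𝒞 together with ∅ and X: { {}, { A, B, F }, { A, C, D }, { A, C, E }, { D, E, F }, X }.
Iteration 1. New:
  { A, B, C }  = X∖{ D, E, F }
  { B, D, F }  = X∖{ A, C, E }
  { B, E, F }  = X∖{ A, C, D }
  { C, D, E }  = X∖{ A, B, F }
  { A, C, D, E }  = { A, C, D } ∪ { A, C, E }
  { A, B, C, D, F }  = { A, C, D } ∪ { A, B, F }
  { A, B, C, E, F }  = { A, C, E } ∪ { A, B, F }
  { A, B, D, E, F }  = { A, B, F } ∪ { D, E, F }
  { A, C, D, E, F }  = { A, C, D } ∪ { D, E, F }
  — 15 sets.
Iteration 2: 14 new —
  { B }  = X∖{ A, C, D, E, F }
  { C }  = X∖{ A, B, D, E, F }
  { D }  = X∖{ A, B, C, E, F }
  { E }  = X∖{ A, B, C, D, F }
  { B, F }  = X∖{ A, C, D, E }
  { A, B, C, D }  = { A, B, C } ∪ { A, C, D }
  { A, B, C, E }  = { A, B, C } ∪ { A, C, E }
  { A, B, C, F }  = { A, B, C } ∪ { A, B, F }
  { A, B, D, F }  = { B, D, F } ∪ { A, B, F }
  { A, B, E, F }  = { B, E, F } ∪ { A, B, F }
  { B, D, E, F }  = { B, D, F } ∪ { B, E, F }
  { C, D, E, F }  = { C, D, E } ∪ { D, E, F }
  { A, B, C, D, E }  = { C, D, E } ∪ { A, B, C }
  { B, C, D, E, F }  = { B, D, F } ∪ { C, D, E }
  — 29 sets.
Iteration 3: 16 new —
  { A }  = X∖{ B, C, D, E, F }
  { F }  = X∖{ A, B, C, D, E }
  { A, B }  = X∖{ C, D, E, F }
  { A, C }  = X∖{ B, D, E, F }
  { B, C }  = { B } ∪ { C }
  { B, D }  = { B } ∪ { D }
  { B, E }  = { B } ∪ { E }
  { C, D }  = X∖{ A, B, E, F }
  { C, E }  = X∖{ A, B, D, F }
  { D, E }  = X∖{ A, B, C, F }
  { D, F }  = X∖{ A, B, C, E }
  { E, F }  = X∖{ A, B, C, D }
  { B, C, F }  = { B, F } ∪ { C }
  { B, C, D, E }  = { C, D, E } ∪ { B }
  { B, C, D, F }  = { B, D, F } ∪ { C }
  { B, C, E, F }  = { B, E, F } ∪ { C }
  — 45 sets.
Iteration 4 (19 new):
  { A, D }  = X∖{ B, C, E, F }
  { A, E }  = X∖{ B, C, D, F }
  { A, F }  = X∖{ B, C, D, E }
  { C, F }  = { C } ∪ { F }
  { A, B, D }  = { A, B } ∪ { D }
  { A, B, E }  = { A, B } ∪ { B, E }
  { A, C, F }  = { A, C } ∪ { F }
  { A, D, E }  = X∖{ B, C, F }
  { A, D, F }  = { A } ∪ { D, F }
  { A, E, F }  = { A } ∪ { E, F }
  { B, C, D }  = { C, D } ∪ { B }
  { B, C, E }  = { B } ∪ { C, E }
  { B, D, E }  = { B } ∪ { D, E }
  { C, D, F }  = { C, D } ∪ { D, F }
  { C, E, F }  = { C, E } ∪ { E, F }
  { A, B, D, E }  = { D, E } ∪ { A, B }
  { A, C, D, F }  = X∖{ B, E }
  { A, C, E, F }  = X∖{ B, D }
  { A, D, E, F }  = X∖{ B, C }
  — 64 sets.
Iteration 5 adds nothing — fixpoint reached.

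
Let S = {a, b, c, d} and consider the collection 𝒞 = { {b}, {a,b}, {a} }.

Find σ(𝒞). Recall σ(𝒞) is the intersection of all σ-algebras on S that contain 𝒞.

|σ(𝒞)| = 8.  σ(𝒞) = { {}, {a}, {b}, {a,b}, {c,d}, {a,c,d}, {b,c,d}, S }

Check:
Initial family (5 sets): { {}, {a}, {b}, {a,b}, S }.
Step 1 adds 3:
  {c,d}  = complement {a,b}
  {a,c,d}  = complement {b}
  {b,c,d}  = complement {a}
Step 2: closed — nothing new.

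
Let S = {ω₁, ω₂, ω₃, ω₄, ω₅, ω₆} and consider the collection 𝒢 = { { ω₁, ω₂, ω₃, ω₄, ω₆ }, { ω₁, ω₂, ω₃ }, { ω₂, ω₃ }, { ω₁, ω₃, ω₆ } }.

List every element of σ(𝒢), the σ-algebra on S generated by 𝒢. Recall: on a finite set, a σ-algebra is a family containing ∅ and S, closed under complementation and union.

σ(𝒢) = { {  }, { ω₁ }, { ω₂ }, { ω₃ }, { ω₄ }, { ω₅ }, { ω₆ }, { ω₁, ω₂ }, { ω₁, ω₃ }, { ω₁, ω₄ }, { ω₁, ω₅ }, { ω₁, ω₆ }, { ω₂, ω₃ }, { ω₂, ω₄ }, { ω₂, ω₅ }, { ω₂, ω₆ }, { ω₃, ω₄ }, { ω₃, ω₅ }, { ω₃, ω₆ }, { ω₄, ω₅ }, { ω₄, ω₆ }, { ω₅, ω₆ }, { ω₁, ω₂, ω₃ }, { ω₁, ω₂, ω₄ }, { ω₁, ω₂, ω₅ }, { ω₁, ω₂, ω₆ }, { ω₁, ω₃, ω₄ }, { ω₁, ω₃, ω₅ }, { ω₁, ω₃, ω₆ }, { ω₁, ω₄, ω₅ }, { ω₁, ω₄, ω₆ }, { ω₁, ω₅, ω₆ }, { ω₂, ω₃, ω₄ }, { ω₂, ω₃, ω₅ }, { ω₂, ω₃, ω₆ }, { ω₂, ω₄, ω₅ }, { ω₂, ω₄, ω₆ }, { ω₂, ω₅, ω₆ }, { ω₃, ω₄, ω₅ }, { ω₃, ω₄, ω₆ }, { ω₃, ω₅, ω₆ }, { ω₄, ω₅, ω₆ }, { ω₁, ω₂, ω₃, ω₄ }, { ω₁, ω₂, ω₃, ω₅ }, { ω₁, ω₂, ω₃, ω₆ }, { ω₁, ω₂, ω₄, ω₅ }, { ω₁, ω₂, ω₄, ω₆ }, { ω₁, ω₂, ω₅, ω₆ }, { ω₁, ω₃, ω₄, ω₅ }, { ω₁, ω₃, ω₄, ω₆ }, { ω₁, ω₃, ω₅, ω₆ }, { ω₁, ω₄, ω₅, ω₆ }, { ω₂, ω₃, ω₄, ω₅ }, { ω₂, ω₃, ω₄, ω₆ }, { ω₂, ω₃, ω₅, ω₆ }, { ω₂, ω₄, ω₅, ω₆ }, { ω₃, ω₄, ω₅, ω₆ }, { ω₁, ω₂, ω₃, ω₄, ω₅ }, { ω₁, ω₂, ω₃, ω₄, ω₆ }, { ω₁, ω₂, ω₃, ω₅, ω₆ }, { ω₁, ω₂, ω₄, ω₅, ω₆ }, { ω₁, ω₃, ω₄, ω₅, ω₆ }, { ω₂, ω₃, ω₄, ω₅, ω₆ }, S }

Trace:
Begin from { {  }, { ω₂, ω₃ }, { ω₁, ω₂, ω₃ }, { ω₁, ω₃, ω₆ }, { ω₁, ω₂, ω₃, ω₄, ω₆ }, S } (that is, 𝒢 plus ∅ and S).
Iteration 1 (5 new):
  { ω₅ }  = S∖{ ω₁, ω₂, ω₃, ω₄, ω₆ }
  { ω₂, ω₄, ω₅ }  = S∖{ ω₁, ω₃, ω₆ }
  { ω₄, ω₅, ω₆ }  = S∖{ ω₁, ω₂, ω₃ }
  { ω₁, ω₂, ω₃, ω₆ }  = { ω₂, ω₃ } ∪ { ω₁, ω₃, ω₆ }
  { ω₁, ω₄, ω₅, ω₆ }  = S∖{ ω₂, ω₃ }
  — 11 sets.
Iteration 2 (11 new):
  { ω₄, ω₅ }  = S∖{ ω₁, ω₂, ω₃, ω₆ }
  { ω₂, ω₃, ω₅ }  = { ω₅ } ∪ { ω₂, ω₃ }
  { ω₁, ω₂, ω₃, ω₅ }  = { ω₁, ω₂, ω₃ } ∪ { ω₅ }
  { ω₁, ω₃, ω₅, ω₆ }  = { ω₁, ω₃, ω₆ } ∪ { ω₅ }
  { ω₂, ω₃, ω₄, ω₅ }  = { ω₂, ω₃ } ∪ { ω₂, ω₄, ω₅ }
  { ω₂, ω₄, ω₅, ω₆ }  = { ω₄, ω₅, ω₆ } ∪ { ω₂, ω₄, ω₅ }
  { ω₁, ω₂, ω₃, ω₄, ω₅ }  = { ω₁, ω₂, ω₃ } ∪ { ω₂, ω₄, ω₅ }
  { ω₁, ω₂, ω₃, ω₅, ω₆ }  = { ω₁, ω₂, ω₃, ω₆ } ∪ { ω₅ }
  { ω₁, ω₂, ω₄, ω₅, ω₆ }  = { ω₁, ω₄, ω₅, ω₆ } ∪ { ω₂, ω₄, ω₅ }
  { ω₁, ω₃, ω₄, ω₅, ω₆ }  = { ω₁, ω₃, ω₆ } ∪ { ω₁, ω₄, ω₅, ω₆ }
  { ω₂, ω₃, ω₄, ω₅, ω₆ }  = { ω₂, ω₃ } ∪ { ω₄, ω₅, ω₆ }
  — 22 sets.
Iteration 3 adds 10:
  { ω₁ }  = S∖{ ω₂, ω₃, ω₄, ω₅, ω₆ }
  { ω₂ }  = S∖{ ω₁, ω₃, ω₄, ω₅, ω₆ }
  { ω₃ }  = S∖{ ω₁, ω₂, ω₄, ω₅, ω₆ }
  { ω₄ }  = S∖{ ω₁, ω₂, ω₃, ω₅, ω₆ }
  { ω₆ }  = S∖{ ω₁, ω₂, ω₃, ω₄, ω₅ }
  { ω₁, ω₃ }  = S∖{ ω₂, ω₄, ω₅, ω₆ }
  { ω₁, ω₆ }  = S∖{ ω₂, ω₃, ω₄, ω₅ }
  { ω₂, ω₄ }  = S∖{ ω₁, ω₃, ω₅, ω₆ }
  { ω₄, ω₆ }  = S∖{ ω₁, ω₂, ω₃, ω₅ }
  { ω₁, ω₄, ω₆ }  = S∖{ ω₂, ω₃, ω₅ }
  — 32 sets.
Iteration 4 (28 new):
  { ω₁, ω₂ }  = { ω₁ } ∪ { ω₂ }
  { ω₁, ω₄ }  = { ω₁ } ∪ { ω₄ }
  { ω₁, ω₅ }  = { ω₁ } ∪ { ω₅ }
  { ω₂, ω₅ }  = { ω₂ } ∪ { ω₅ }
  { ω₂, ω₆ }  = { ω₂ } ∪ { ω₆ }
  { ω₃, ω₄ }  = { ω₃ } ∪ { ω₄ }
  { ω₃, ω₅ }  = { ω₅ } ∪ { ω₃ }
  { ω₃, ω₆ }  = { ω₆ } ∪ { ω₃ }
  { ω₅, ω₆ }  = { ω₆ } ∪ { ω₅ }
  { ω₁, ω₂, ω₄ }  = { ω₁ } ∪ { ω₂, ω₄ }
  { ω₁, ω₂, ω₆ }  = { ω₁, ω₆ } ∪ { ω₂ }
  { ω₁, ω₃, ω₄ }  = { ω₁, ω₃ } ∪ { ω₄ }
  { ω₁, ω₃, ω₅ }  = { ω₅ } ∪ { ω₁, ω₃ }
  { ω₁, ω₄, ω₅ }  = { ω₁ } ∪ { ω₄, ω₅ }
  { ω₁, ω₅, ω₆ }  = { ω₁, ω₆ } ∪ { ω₅ }
  { ω₂, ω₃, ω₄ }  = { ω₃ } ∪ { ω₂, ω₄ }
  { ω₂, ω₃, ω₆ }  = { ω₆ } ∪ { ω₂, ω₃ }
  { ω₂, ω₄, ω₆ }  = { ω₂ } ∪ { ω₄, ω₆ }
  { ω₃, ω₄, ω₅ }  = { ω₄, ω₅ } ∪ { ω₃ }
  { ω₃, ω₄, ω₆ }  = { ω₃ } ∪ { ω₄, ω₆ }
  { ω₁, ω₂, ω₃, ω₄ }  = { ω₁, ω₂, ω₃ } ∪ { ω₄ }
  { ω₁, ω₂, ω₄, ω₅ }  = { ω₁ } ∪ { ω₂, ω₄, ω₅ }
  { ω₁, ω₂, ω₄, ω₆ }  = { ω₁, ω₆ } ∪ { ω₂, ω₄ }
  { ω₁, ω₃, ω₄, ω₅ }  = { ω₄, ω₅ } ∪ { ω₁, ω₃ }
  { ω₁, ω₃, ω₄, ω₆ }  = { ω₁, ω₃, ω₆ } ∪ { ω₁, ω₄, ω₆ }
  { ω₂, ω₃, ω₄, ω₆ }  = { ω₂, ω₃ } ∪ { ω₄, ω₆ }
  { ω₂, ω₃, ω₅, ω₆ }  = { ω₆ } ∪ { ω₂, ω₃, ω₅ }
  { ω₃, ω₄, ω₅, ω₆ }  = { ω₃ } ∪ { ω₄, ω₅, ω₆ }
  — 60 sets.
Iteration 5 adds 4:
  { ω₁, ω₂, ω₅ }  = S∖{ ω₃, ω₄, ω₆ }
  { ω₂, ω₅, ω₆ }  = S∖{ ω₁, ω₃, ω₄ }
  { ω₃, ω₅, ω₆ }  = S∖{ ω₁, ω₂, ω₄ }
  { ω₁, ω₂, ω₅, ω₆ }  = S∖{ ω₃, ω₄ }
  — 64 sets.
Iteration 6 adds nothing — fixpoint reached.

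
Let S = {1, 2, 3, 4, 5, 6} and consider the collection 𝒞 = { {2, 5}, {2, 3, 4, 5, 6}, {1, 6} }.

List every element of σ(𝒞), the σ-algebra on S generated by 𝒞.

Take S₀ = 𝒞 ∪ {∅, S} = { {}, {1, 6}, {2, 5}, {2, 3, 4, 5, 6}, S }.
Round 1: +4 →
  {1}  = ᶜ of {2, 3, 4, 5, 6}
  {1, 2, 5, 6}  = {2, 5} ∪ {1, 6}
  {1, 3, 4, 6}  = ᶜ of {2, 5}
  {2, 3, 4, 5}  = ᶜ of {1, 6}
  |family| = 9
Round 2 (3 new):
  {3, 4}  = ᶜ of {1, 2, 5, 6}
  {1, 2, 5}  = {2, 5} ∪ {1}
  {1, 2, 3, 4, 5}  = {2, 3, 4, 5} ∪ {1}
  |family| = 12
Round 3 (3 new):
  {6}  = ᶜ of {1, 2, 3, 4, 5}
  {1, 3, 4}  = {3, 4} ∪ {1}
  {3, 4, 6}  = ᶜ of {1, 2, 5}
  |family| = 15
Round 4 adds 1:
  {2, 5, 6}  = ᶜ of {1, 3, 4}
  |family| = 16
Round 5: no new sets; the family is a σ-algebra.

Therefore σ(𝒞) = { {}, {1}, {6}, {1, 6}, {2, 5}, {3, 4}, {1, 2, 5}, {1, 3, 4}, {2, 5, 6}, {3, 4, 6}, {1, 2, 5, 6}, {1, 3, 4, 6}, {2, 3, 4, 5}, {1, 2, 3, 4, 5}, {2, 3, 4, 5, 6}, S } (|σ(𝒞)| = 16).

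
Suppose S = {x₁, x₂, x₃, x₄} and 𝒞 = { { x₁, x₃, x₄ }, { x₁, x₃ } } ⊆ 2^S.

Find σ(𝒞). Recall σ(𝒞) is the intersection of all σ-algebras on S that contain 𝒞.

σ(𝒞) = { {}, { x₂ }, { x₄ }, { x₁, x₃ }, { x₂, x₄ }, { x₁, x₂, x₃ }, { x₁, x₃, x₄ }, S }

Check:
Start: 𝒞 ∪ {∅, S} = { {}, { x₁, x₃ }, { x₁, x₃, x₄ }, S }.
Iteration 1 (2 new):
  { x₂ }  = S∖{ x₁, x₃, x₄ }
  { x₂, x₄ }  = S∖{ x₁, x₃ }
  [6 total]
Iteration 2 (1 new):
  { x₁, x₂, x₃ }  = { x₁, x₃ } ∪ { x₂ }
  [7 total]
Iteration 3: 1 new —
  { x₄ }  = S∖{ x₁, x₂, x₃ }
  [8 total]
After Iteration 4 the family is unchanged; done.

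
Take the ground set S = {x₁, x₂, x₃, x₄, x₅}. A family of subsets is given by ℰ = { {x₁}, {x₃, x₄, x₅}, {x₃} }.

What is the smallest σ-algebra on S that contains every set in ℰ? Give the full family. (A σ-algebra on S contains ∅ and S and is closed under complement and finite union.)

Answer: σ(ℰ) = { {}, {x₁}, {x₂}, {x₃}, {x₁, x₂}, {x₁, x₃}, {x₂, x₃}, {x₄, x₅}, {x₁, x₂, x₃}, {x₁, x₄, x₅}, {x₂, x₄, x₅}, {x₃, x₄, x₅}, {x₁, x₂, x₄, x₅}, {x₁, x₃, x₄, x₅}, {x₂, x₃, x₄, x₅}, S }

Working:
Take S₀ = ℰ ∪ {∅, S} = { {}, {x₁}, {x₃}, {x₃, x₄, x₅}, S }.
Round 1. New:
  {x₁, x₂}  = complement {x₃, x₄, x₅}
  {x₁, x₃}  = {x₃} ∪ {x₁}
  {x₁, x₂, x₄, x₅}  = complement {x₃}
  {x₁, x₃, x₄, x₅}  = {x₃, x₄, x₅} ∪ {x₁}
  {x₂, x₃, x₄, x₅}  = complement {x₁}
  (now 10)
Round 2 (3 new):
  {x₂}  = complement {x₁, x₃, x₄, x₅}
  {x₁, x₂, x₃}  = {x₁, x₂} ∪ {x₃}
  {x₂, x₄, x₅}  = complement {x₁, x₃}
  (now 13)
Round 3 adds 2:
  {x₂, x₃}  = {x₃} ∪ {x₂}
  {x₄, x₅}  = complement {x₁, x₂, x₃}
  (now 15)
Round 4. New:
  {x₁, x₄, x₅}  = complement {x₂, x₃}
  (now 16)
After Round 5 the family is unchanged; done.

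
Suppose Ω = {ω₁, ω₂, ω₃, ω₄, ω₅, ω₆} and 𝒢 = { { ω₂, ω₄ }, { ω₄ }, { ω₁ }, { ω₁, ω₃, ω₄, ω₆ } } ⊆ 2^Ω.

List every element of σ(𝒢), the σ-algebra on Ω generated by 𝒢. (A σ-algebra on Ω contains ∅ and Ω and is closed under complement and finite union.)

σ(𝒢) (32 sets): { {}, { ω₁ }, { ω₂ }, { ω₄ }, { ω₅ }, { ω₁, ω₂ }, { ω₁, ω₄ }, { ω₁, ω₅ }, { ω₂, ω₄ }, { ω₂, ω₅ }, { ω₃, ω₆ }, { ω₄, ω₅ }, { ω₁, ω₂, ω₄ }, { ω₁, ω₂, ω₅ }, { ω₁, ω₃, ω₆ }, { ω₁, ω₄, ω₅ }, { ω₂, ω₃, ω₆ }, { ω₂, ω₄, ω₅ }, { ω₃, ω₄, ω₆ }, { ω₃, ω₅, ω₆ }, { ω₁, ω₂, ω₃, ω₆ }, { ω₁, ω₂, ω₄, ω₅ }, { ω₁, ω₃, ω₄, ω₆ }, { ω₁, ω₃, ω₅, ω₆ }, { ω₂, ω₃, ω₄, ω₆ }, { ω₂, ω₃, ω₅, ω₆ }, { ω₃, ω₄, ω₅, ω₆ }, { ω₁, ω₂, ω₃, ω₄, ω₆ }, { ω₁, ω₂, ω₃, ω₅, ω₆ }, { ω₁, ω₃, ω₄, ω₅, ω₆ }, { ω₂, ω₃, ω₄, ω₅, ω₆ }, Ω }

Check:
Take S₀ = 𝒢 ∪ {∅, Ω} = { {}, { ω₁ }, { ω₄ }, { ω₂, ω₄ }, { ω₁, ω₃, ω₄, ω₆ }, Ω }.
Iteration 1: +7 →
  { ω₁, ω₄ }  = { ω₄ } ∪ { ω₁ }
  { ω₂, ω₅ }  = complement { ω₁, ω₃, ω₄, ω₆ }
  { ω₁, ω₂, ω₄ }  = { ω₂, ω₄ } ∪ { ω₁ }
  { ω₁, ω₃, ω₅, ω₆ }  = complement { ω₂, ω₄ }
  { ω₁, ω₂, ω₃, ω₄, ω₆ }  = { ω₁, ω₃, ω₄, ω₆ } ∪ { ω₂, ω₄ }
  { ω₁, ω₂, ω₃, ω₅, ω₆ }  = complement { ω₄ }
  { ω₂, ω₃, ω₄, ω₅, ω₆ }  = complement { ω₁ }
Iteration 2 adds 7:
  { ω₅ }  = complement { ω₁, ω₂, ω₃, ω₄, ω₆ }
  { ω₁, ω₂, ω₅ }  = { ω₂, ω₅ } ∪ { ω₁ }
  { ω₂, ω₄, ω₅ }  = { ω₂, ω₅ } ∪ { ω₄ }
  { ω₃, ω₅, ω₆ }  = complement { ω₁, ω₂, ω₄ }
  { ω₁, ω₂, ω₄, ω₅ }  = { ω₂, ω₅ } ∪ { ω₁, ω₂, ω₄ }
  { ω₂, ω₃, ω₅, ω₆ }  = complement { ω₁, ω₄ }
  { ω₁, ω₃, ω₄, ω₅, ω₆ }  = { ω₁, ω₃, ω₅, ω₆ } ∪ { ω₁, ω₄ }
Iteration 3: +8 →
  { ω₂ }  = complement { ω₁, ω₃, ω₄, ω₅, ω₆ }
  { ω₁, ω₅ }  = { ω₅ } ∪ { ω₁ }
  { ω₃, ω₆ }  = complement { ω₁, ω₂, ω₄, ω₅ }
  { ω₄, ω₅ }  = { ω₅ } ∪ { ω₄ }
  { ω₁, ω₃, ω₆ }  = complement { ω₂, ω₄, ω₅ }
  { ω₁, ω₄, ω₅ }  = { ω₁, ω₄ } ∪ { ω₅ }
  { ω₃, ω₄, ω₆ }  = complement { ω₁, ω₂, ω₅ }
  { ω₃, ω₄, ω₅, ω₆ }  = { ω₃, ω₅, ω₆ } ∪ { ω₄ }
Iteration 4: +4 →
  { ω₁, ω₂ }  = complement { ω₃, ω₄, ω₅, ω₆ }
  { ω₂, ω₃, ω₆ }  = complement { ω₁, ω₄, ω₅ }
  { ω₁, ω₂, ω₃, ω₆ }  = complement { ω₄, ω₅ }
  { ω₂, ω₃, ω₄, ω₆ }  = complement { ω₁, ω₅ }
Iteration 5: no new sets; the family is a σ-algebra.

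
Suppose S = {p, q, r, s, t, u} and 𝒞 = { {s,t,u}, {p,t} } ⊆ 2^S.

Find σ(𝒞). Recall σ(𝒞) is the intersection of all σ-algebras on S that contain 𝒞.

Initial family (4 sets): { {}, {p,t}, {s,t,u}, S }.
Round 1. New:
  {p,q,r}  = ᶜ of {s,t,u}
  {p,s,t,u}  = {p,t} ∪ {s,t,u}
  {q,r,s,u}  = ᶜ of {p,t}
Round 2. New:
  {q,r}  = ᶜ of {p,s,t,u}
  {p,q,r,t}  = {p,q,r} ∪ {p,t}
  {p,q,r,s,u}  = {p,q,r} ∪ {q,r,s,u}
  {q,r,s,t,u}  = {q,r,s,u} ∪ {s,t,u}
Round 3: +3 →
  {p}  = ᶜ of {q,r,s,t,u}
  {t}  = ᶜ of {p,q,r,s,u}
  {s,u}  = ᶜ of {p,q,r,t}
Round 4 (2 new):
  {p,s,u}  = {s,u} ∪ {p}
  {q,r,t}  = {q,r} ∪ {t}
Round 5: no new sets; the family is a σ-algebra.

Therefore σ(𝒞) = { {}, {p}, {t}, {p,t}, {q,r}, {s,u}, {p,q,r}, {p,s,u}, {q,r,t}, {s,t,u}, {p,q,r,t}, {p,s,t,u}, {q,r,s,u}, {p,q,r,s,u}, {q,r,s,t,u}, S } (|σ(𝒞)| = 16).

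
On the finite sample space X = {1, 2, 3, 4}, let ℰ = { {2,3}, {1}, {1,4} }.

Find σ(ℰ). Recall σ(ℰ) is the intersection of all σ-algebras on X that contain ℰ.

Answer: σ(ℰ) = { {}, {1}, {4}, {1,4}, {2,3}, {1,2,3}, {2,3,4}, X }

Working:
Start: ℰ ∪ {∅, X} = { {}, {1}, {1,4}, {2,3}, X }.
Step 1: +2 →
  {1,2,3}  = {2,3} ∪ {1}
  {2,3,4}  = ᶜ of {1}
  [7 total]
Step 2 (1 new):
  {4}  = ᶜ of {1,2,3}
  [8 total]
After Step 3 the family is unchanged; done.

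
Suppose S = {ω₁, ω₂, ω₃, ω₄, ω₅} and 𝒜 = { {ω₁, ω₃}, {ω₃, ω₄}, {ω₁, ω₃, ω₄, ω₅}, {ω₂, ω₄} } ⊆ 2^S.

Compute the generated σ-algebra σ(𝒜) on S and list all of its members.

Seed the family with 𝒜 together with ∅ and S: { {}, {ω₁, ω₃}, {ω₂, ω₄}, {ω₃, ω₄}, {ω₁, ω₃, ω₄, ω₅}, S }.
Iteration 1: +7 →
  {ω₂}  = {ω₁, ω₃, ω₄, ω₅}ᶜ
  {ω₁, ω₂, ω₅}  = {ω₃, ω₄}ᶜ
  {ω₁, ω₃, ω₄}  = {ω₃, ω₄} ∪ {ω₁, ω₃}
  {ω₁, ω₃, ω₅}  = {ω₂, ω₄}ᶜ
  {ω₂, ω₃, ω₄}  = {ω₃, ω₄} ∪ {ω₂, ω₄}
  {ω₂, ω₄, ω₅}  = {ω₁, ω₃}ᶜ
  {ω₁, ω₂, ω₃, ω₄}  = {ω₁, ω₃} ∪ {ω₂, ω₄}
  [13 total]
Iteration 2: 7 new —
  {ω₅}  = {ω₁, ω₂, ω₃, ω₄}ᶜ
  {ω₁, ω₅}  = {ω₂, ω₃, ω₄}ᶜ
  {ω₂, ω₅}  = {ω₁, ω₃, ω₄}ᶜ
  {ω₁, ω₂, ω₃}  = {ω₂} ∪ {ω₁, ω₃}
  {ω₁, ω₂, ω₃, ω₅}  = {ω₁, ω₃, ω₅} ∪ {ω₂}
  {ω₁, ω₂, ω₄, ω₅}  = {ω₁, ω₂, ω₅} ∪ {ω₂, ω₄}
  {ω₂, ω₃, ω₄, ω₅}  = {ω₃, ω₄} ∪ {ω₂, ω₄, ω₅}
  [20 total]
Iteration 3 adds 5:
  {ω₁}  = {ω₂, ω₃, ω₄, ω₅}ᶜ
  {ω₃}  = {ω₁, ω₂, ω₄, ω₅}ᶜ
  {ω₄}  = {ω₁, ω₂, ω₃, ω₅}ᶜ
  {ω₄, ω₅}  = {ω₁, ω₂, ω₃}ᶜ
  {ω₃, ω₄, ω₅}  = {ω₃, ω₄} ∪ {ω₅}
  [25 total]
Iteration 4: +7 →
  {ω₁, ω₂}  = {ω₃, ω₄, ω₅}ᶜ
  {ω₁, ω₄}  = {ω₄} ∪ {ω₁}
  {ω₂, ω₃}  = {ω₂} ∪ {ω₃}
  {ω₃, ω₅}  = {ω₅} ∪ {ω₃}
  {ω₁, ω₂, ω₄}  = {ω₂, ω₄} ∪ {ω₁}
  {ω₁, ω₄, ω₅}  = {ω₄, ω₅} ∪ {ω₁, ω₅}
  {ω₂, ω₃, ω₅}  = {ω₂, ω₅} ∪ {ω₃}
  [32 total]
Iteration 5: closed — nothing new.

Hence σ(𝒜) has 32 members: { {}, {ω₁}, {ω₂}, {ω₃}, {ω₄}, {ω₅}, {ω₁, ω₂}, {ω₁, ω₃}, {ω₁, ω₄}, {ω₁, ω₅}, {ω₂, ω₃}, {ω₂, ω₄}, {ω₂, ω₅}, {ω₃, ω₄}, {ω₃, ω₅}, {ω₄, ω₅}, {ω₁, ω₂, ω₃}, {ω₁, ω₂, ω₄}, {ω₁, ω₂, ω₅}, {ω₁, ω₃, ω₄}, {ω₁, ω₃, ω₅}, {ω₁, ω₄, ω₅}, {ω₂, ω₃, ω₄}, {ω₂, ω₃, ω₅}, {ω₂, ω₄, ω₅}, {ω₃, ω₄, ω₅}, {ω₁, ω₂, ω₃, ω₄}, {ω₁, ω₂, ω₃, ω₅}, {ω₁, ω₂, ω₄, ω₅}, {ω₁, ω₃, ω₄, ω₅}, {ω₂, ω₃, ω₄, ω₅}, S }.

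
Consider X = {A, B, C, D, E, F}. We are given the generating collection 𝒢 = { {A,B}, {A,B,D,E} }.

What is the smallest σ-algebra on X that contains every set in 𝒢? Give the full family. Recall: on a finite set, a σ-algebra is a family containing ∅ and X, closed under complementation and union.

σ(𝒢) = { {}, {A,B}, {C,F}, {D,E}, {A,B,C,F}, {A,B,D,E}, {C,D,E,F}, X }

Working:
Take S₀ = 𝒢 ∪ {∅, X} = { {}, {A,B}, {A,B,D,E}, X }.
Round 1 (2 new):
  {C,F}  = X∖{A,B,D,E}
  {C,D,E,F}  = X∖{A,B}
Round 2. New:
  {A,B,C,F}  = {A,B} ∪ {C,F}
Round 3: +1 →
  {D,E}  = X∖{A,B,C,F}
Round 4: no new sets; the family is a σ-algebra.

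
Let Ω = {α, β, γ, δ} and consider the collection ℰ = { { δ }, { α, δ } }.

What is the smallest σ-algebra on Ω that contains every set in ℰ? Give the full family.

Take S₀ = ℰ ∪ {∅, Ω} = { ∅, { δ }, { α, δ }, Ω }.
Step 1: 2 new —
  { β, γ }  = { α, δ }ᶜ
  { α, β, γ }  = { δ }ᶜ
  [6 total]
Step 2 (1 new):
  { β, γ, δ }  = { β, γ } ∪ { δ }
  [7 total]
Step 3: +1 →
  { α }  = { β, γ, δ }ᶜ
  [8 total]
Step 4: already closed under ᶜ and ∪.

Hence σ(ℰ) has 8 members: { ∅, { α }, { δ }, { α, δ }, { β, γ }, { α, β, γ }, { β, γ, δ }, Ω }.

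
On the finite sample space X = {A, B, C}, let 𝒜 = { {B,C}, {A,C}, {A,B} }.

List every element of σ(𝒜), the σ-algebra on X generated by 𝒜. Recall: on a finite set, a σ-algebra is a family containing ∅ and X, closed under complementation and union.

Take S₀ = 𝒜 ∪ {∅, X} = { ∅, {A,B}, {A,C}, {B,C}, X }.
Pass 1 adds 3:
  {A}  = {B,C}ᶜ
  {B}  = {A,C}ᶜ
  {C}  = {A,B}ᶜ
  — 8 sets.
After Pass 2 the family is unchanged; done.

Therefore σ(𝒜) = { ∅, {A}, {B}, {C}, {A,B}, {A,C}, {B,C}, X } (|σ(𝒜)| = 8).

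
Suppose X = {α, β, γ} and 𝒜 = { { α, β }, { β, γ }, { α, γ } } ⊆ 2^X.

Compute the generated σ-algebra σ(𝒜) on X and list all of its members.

Initial family (5 sets): { ∅, { α, β }, { α, γ }, { β, γ }, X }.
Step 1. New:
  { α }  = complement { β, γ }
  { β }  = complement { α, γ }
  { γ }  = complement { α, β }
  [8 total]
Step 2 adds nothing — fixpoint reached.

Therefore σ(𝒜) = { ∅, { α }, { β }, { γ }, { α, β }, { α, γ }, { β, γ }, X } (|σ(𝒜)| = 8).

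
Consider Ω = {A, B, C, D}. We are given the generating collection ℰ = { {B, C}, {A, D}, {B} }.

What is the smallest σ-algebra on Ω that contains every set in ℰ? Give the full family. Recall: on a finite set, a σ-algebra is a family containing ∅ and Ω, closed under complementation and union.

σ(ℰ) (8 sets): { {}, {B}, {C}, {A, D}, {B, C}, {A, B, D}, {A, C, D}, Ω }

Working:
Initial family (5 sets): { {}, {B}, {A, D}, {B, C}, Ω }.
Step 1: +2 →
  {A, B, D}  = {A, D} ∪ {B}
  {A, C, D}  = Ω∖{B}
  |family| = 7
Step 2 (1 new):
  {C}  = Ω∖{A, B, D}
  |family| = 8
Step 3: stable.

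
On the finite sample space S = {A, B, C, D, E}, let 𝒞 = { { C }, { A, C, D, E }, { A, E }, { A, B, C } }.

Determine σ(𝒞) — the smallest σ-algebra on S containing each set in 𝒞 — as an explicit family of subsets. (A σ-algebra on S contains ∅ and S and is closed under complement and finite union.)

Answer: σ(𝒞) = { {}, { A }, { B }, { C }, { D }, { E }, { A, B }, { A, C }, { A, D }, { A, E }, { B, C }, { B, D }, { B, E }, { C, D }, { C, E }, { D, E }, { A, B, C }, { A, B, D }, { A, B, E }, { A, C, D }, { A, C, E }, { A, D, E }, { B, C, D }, { B, C, E }, { B, D, E }, { C, D, E }, { A, B, C, D }, { A, B, C, E }, { A, B, D, E }, { A, C, D, E }, { B, C, D, E }, S }

Derivation:
Start: 𝒞 ∪ {∅, S} = { {}, { C }, { A, E }, { A, B, C }, { A, C, D, E }, S }.
Pass 1. New:
  { B }  = S∖{ A, C, D, E }
  { D, E }  = S∖{ A, B, C }
  { A, C, E }  = { C } ∪ { A, E }
  { B, C, D }  = S∖{ A, E }
  { A, B, C, E }  = { A, B, C } ∪ { A, E }
  { A, B, D, E }  = S∖{ C }
  (now 12)
Pass 2 (9 new):
  { D }  = S∖{ A, B, C, E }
  { B, C }  = { B } ∪ { C }
  { B, D }  = S∖{ A, C, E }
  { A, B, E }  = { B } ∪ { A, E }
  { A, D, E }  = { D, E } ∪ { A, E }
  { B, D, E }  = { B } ∪ { D, E }
  { C, D, E }  = { D, E } ∪ { C }
  { A, B, C, D }  = { A, B, C } ∪ { B, C, D }
  { B, C, D, E }  = { B, C, D } ∪ { D, E }
  (now 21)
Pass 3. New:
  { A }  = S∖{ B, C, D, E }
  { E }  = S∖{ A, B, C, D }
  { A, B }  = S∖{ C, D, E }
  { A, C }  = S∖{ B, D, E }
  { C, D }  = S∖{ A, B, E }
  (now 26)
Pass 4: 6 new —
  { A, D }  = { D } ∪ { A }
  { B, E }  = { B } ∪ { E }
  { C, E }  = { E } ∪ { C }
  { A, B, D }  = { A, B } ∪ { D }
  { A, C, D }  = { C, D } ∪ { A, C }
  { B, C, E }  = { E } ∪ { B, C }
  (now 32)
Pass 5 adds nothing — fixpoint reached.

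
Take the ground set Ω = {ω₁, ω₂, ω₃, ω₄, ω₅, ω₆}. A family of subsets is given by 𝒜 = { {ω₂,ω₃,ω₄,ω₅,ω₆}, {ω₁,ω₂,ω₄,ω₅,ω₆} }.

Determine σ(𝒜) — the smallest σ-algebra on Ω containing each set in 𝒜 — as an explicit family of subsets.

Answer: σ(𝒜) = { {}, {ω₁}, {ω₃}, {ω₁,ω₃}, {ω₂,ω₄,ω₅,ω₆}, {ω₁,ω₂,ω₄,ω₅,ω₆}, {ω₂,ω₃,ω₄,ω₅,ω₆}, Ω }

Check:
Begin from { {}, {ω₁,ω₂,ω₄,ω₅,ω₆}, {ω₂,ω₃,ω₄,ω₅,ω₆}, Ω } (that is, 𝒜 plus ∅ and Ω).
Iteration 1 (2 new):
  {ω₁}  = {ω₂,ω₃,ω₄,ω₅,ω₆}ᶜ
  {ω₃}  = {ω₁,ω₂,ω₄,ω₅,ω₆}ᶜ
  — 6 sets.
Iteration 2: 1 new —
  {ω₁,ω₃}  = {ω₃} ∪ {ω₁}
  — 7 sets.
Iteration 3. New:
  {ω₂,ω₄,ω₅,ω₆}  = {ω₁,ω₃}ᶜ
  — 8 sets.
Iteration 4: closed — nothing new.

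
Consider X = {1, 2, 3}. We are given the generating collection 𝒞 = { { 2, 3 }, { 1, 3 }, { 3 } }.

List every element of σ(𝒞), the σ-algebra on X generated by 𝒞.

σ(𝒞) (8 sets): { ∅, { 1 }, { 2 }, { 3 }, { 1, 2 }, { 1, 3 }, { 2, 3 }, X }

Trace:
Initial family (5 sets): { ∅, { 3 }, { 1, 3 }, { 2, 3 }, X }.
Round 1. New:
  { 1 }  = { 2, 3 }ᶜ
  { 2 }  = { 1, 3 }ᶜ
  { 1, 2 }  = { 3 }ᶜ
  (now 8)
Round 2: closed — nothing new.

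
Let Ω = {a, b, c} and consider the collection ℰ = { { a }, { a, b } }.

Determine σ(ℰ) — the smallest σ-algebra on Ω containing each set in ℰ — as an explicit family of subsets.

Start: ℰ ∪ {∅, Ω} = { ∅, { a }, { a, b }, Ω }.
Step 1. New:
  { c }  = ᶜ of { a, b }
  { b, c }  = ᶜ of { a }
  — 6 sets.
Step 2: 1 new —
  { a, c }  = { c } ∪ { a }
  — 7 sets.
Step 3 (1 new):
  { b }  = ᶜ of { a, c }
  — 8 sets.
Step 4 adds nothing — fixpoint reached.

Hence σ(ℰ) has 8 members: { ∅, { a }, { b }, { c }, { a, b }, { a, c }, { b, c }, Ω }.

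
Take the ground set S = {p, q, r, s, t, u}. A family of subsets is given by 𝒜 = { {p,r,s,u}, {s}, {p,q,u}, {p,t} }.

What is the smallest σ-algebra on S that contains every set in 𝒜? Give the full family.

|σ(𝒜)| = 64.  σ(𝒜) = { ∅, {p}, {q}, {r}, {s}, {t}, {u}, {p,q}, {p,r}, {p,s}, {p,t}, {p,u}, {q,r}, {q,s}, {q,t}, {q,u}, {r,s}, {r,t}, {r,u}, {s,t}, {s,u}, {t,u}, {p,q,r}, {p,q,s}, {p,q,t}, {p,q,u}, {p,r,s}, {p,r,t}, {p,r,u}, {p,s,t}, {p,s,u}, {p,t,u}, {q,r,s}, {q,r,t}, {q,r,u}, {q,s,t}, {q,s,u}, {q,t,u}, {r,s,t}, {r,s,u}, {r,t,u}, {s,t,u}, {p,q,r,s}, {p,q,r,t}, {p,q,r,u}, {p,q,s,t}, {p,q,s,u}, {p,q,t,u}, {p,r,s,t}, {p,r,s,u}, {p,r,t,u}, {p,s,t,u}, {q,r,s,t}, {q,r,s,u}, {q,r,t,u}, {q,s,t,u}, {r,s,t,u}, {p,q,r,s,t}, {p,q,r,s,u}, {p,q,r,t,u}, {p,q,s,t,u}, {p,r,s,t,u}, {q,r,s,t,u}, S }

Working:
Initial family (6 sets): { ∅, {s}, {p,t}, {p,q,u}, {p,r,s,u}, S }.
Round 1: 9 new —
  {q,t}  = ᶜ of {p,r,s,u}
  {p,s,t}  = {p,t} ∪ {s}
  {r,s,t}  = ᶜ of {p,q,u}
  {p,q,s,u}  = {s} ∪ {p,q,u}
  {p,q,t,u}  = {p,t} ∪ {p,q,u}
  {q,r,s,u}  = ᶜ of {p,t}
  {p,q,r,s,u}  = {p,r,s,u} ∪ {p,q,u}
  {p,q,r,t,u}  = ᶜ of {s}
  {p,r,s,t,u}  = {p,r,s,u} ∪ {p,t}
  (now 15)
Round 2: 12 new —
  {q}  = ᶜ of {p,r,s,t,u}
  {t}  = ᶜ of {p,q,r,s,u}
  {r,s}  = ᶜ of {p,q,t,u}
  {r,t}  = ᶜ of {p,q,s,u}
  {p,q,t}  = {q,t} ∪ {p,t}
  {q,r,u}  = ᶜ of {p,s,t}
  {q,s,t}  = {q,t} ∪ {s}
  {p,q,s,t}  = {p,s,t} ∪ {q,t}
  {p,r,s,t}  = {p,s,t} ∪ {r,s,t}
  {q,r,s,t}  = {q,t} ∪ {r,s,t}
  {p,q,s,t,u}  = {p,s,t} ∪ {p,q,s,u}
  {q,r,s,t,u}  = {q,t} ∪ {q,r,s,u}
  (now 27)
Round 3: +16 →
  {p}  = ᶜ of {q,r,s,t,u}
  {r}  = ᶜ of {p,q,s,t,u}
  {p,u}  = ᶜ of {q,r,s,t}
  {q,s}  = {q} ∪ {s}
  {q,u}  = ᶜ of {p,r,s,t}
  {r,u}  = ᶜ of {p,q,s,t}
  {s,t}  = {t} ∪ {s}
  {p,r,t}  = {p,t} ∪ {r,t}
  {p,r,u}  = ᶜ of {q,s,t}
  {q,r,s}  = {r,s} ∪ {q}
  {q,r,t}  = {q,t} ∪ {r,t}
  {r,s,u}  = ᶜ of {p,q,t}
  {p,q,r,t}  = {r,t} ∪ {p,q,t}
  {p,q,r,u}  = {q,r,u} ∪ {p,q,u}
  {q,r,t,u}  = {q,t} ∪ {q,r,u}
  {p,q,r,s,t}  = {q,t} ∪ {p,r,s,t}
  (now 43)
Round 4 (18 new):
  {u}  = ᶜ of {p,q,r,s,t}
  {p,q}  = {q} ∪ {p}
  {p,r}  = {r} ∪ {p}
  {p,s}  = ᶜ of {q,r,t,u}
  {q,r}  = {q} ∪ {r}
  {s,u}  = ᶜ of {p,q,r,t}
  {p,q,s}  = {p} ∪ {q,s}
  {p,r,s}  = {r,s} ∪ {p}
  {p,s,u}  = ᶜ of {q,r,t}
  {p,t,u}  = ᶜ of {q,r,s}
  {q,s,u}  = ᶜ of {p,r,t}
  {q,t,u}  = {q,u} ∪ {q,t}
  {r,t,u}  = {r,t} ∪ {r,u}
  {p,q,r,s}  = {p} ∪ {q,r,s}
  {p,r,t,u}  = ᶜ of {q,s}
  {p,s,t,u}  = {p,u} ∪ {s,t}
  {q,s,t,u}  = {s,t} ∪ {q,u}
  {r,s,t,u}  = {s,t} ∪ {r,u}
  (now 61)
Round 5 adds 3:
  {t,u}  = ᶜ of {p,q,r,s}
  {p,q,r}  = {q} ∪ {p,r}
  {s,t,u}  = {s,t} ∪ {s,u}
  (now 64)
Round 6: closed — nothing new.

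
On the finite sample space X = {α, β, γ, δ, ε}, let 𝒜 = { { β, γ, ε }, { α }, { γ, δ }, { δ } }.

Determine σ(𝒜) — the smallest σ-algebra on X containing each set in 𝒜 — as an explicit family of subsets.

|σ(𝒜)| = 16.  σ(𝒜) = { ∅, { α }, { γ }, { δ }, { α, γ }, { α, δ }, { β, ε }, { γ, δ }, { α, β, ε }, { α, γ, δ }, { β, γ, ε }, { β, δ, ε }, { α, β, γ, ε }, { α, β, δ, ε }, { β, γ, δ, ε }, X }

Working:
Start: 𝒜 ∪ {∅, X} = { ∅, { α }, { δ }, { γ, δ }, { β, γ, ε }, X }.
Iteration 1: +5 →
  { α, δ }  = ᶜ of { β, γ, ε }
  { α, β, ε }  = ᶜ of { γ, δ }
  { α, γ, δ }  = { γ, δ } ∪ { α }
  { α, β, γ, ε }  = ᶜ of { δ }
  { β, γ, δ, ε }  = ᶜ of { α }
  |family| = 11
Iteration 2: +2 →
  { β, ε }  = ᶜ of { α, γ, δ }
  { α, β, δ, ε }  = { α, β, ε } ∪ { α, δ }
  |family| = 13
Iteration 3 adds 2:
  { γ }  = ᶜ of { α, β, δ, ε }
  { β, δ, ε }  = { β, ε } ∪ { δ }
  |family| = 15
Iteration 4: 1 new —
  { α, γ }  = ᶜ of { β, δ, ε }
  |family| = 16
Iteration 5: no new sets; the family is a σ-algebra.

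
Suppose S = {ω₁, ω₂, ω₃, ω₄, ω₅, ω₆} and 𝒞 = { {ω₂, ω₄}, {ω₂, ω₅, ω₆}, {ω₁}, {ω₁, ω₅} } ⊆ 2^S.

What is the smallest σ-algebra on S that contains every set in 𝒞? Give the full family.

Initial family (6 sets): { ∅, {ω₁}, {ω₁, ω₅}, {ω₂, ω₄}, {ω₂, ω₅, ω₆}, S }.
Iteration 1: 8 new —
  {ω₁, ω₂, ω₄}  = {ω₂, ω₄} ∪ {ω₁}
  {ω₁, ω₃, ω₄}  = {ω₂, ω₅, ω₆}ᶜ
  {ω₁, ω₂, ω₄, ω₅}  = {ω₁, ω₅} ∪ {ω₂, ω₄}
  {ω₁, ω₂, ω₅, ω₆}  = {ω₁, ω₅} ∪ {ω₂, ω₅, ω₆}
  {ω₁, ω₃, ω₅, ω₆}  = {ω₂, ω₄}ᶜ
  {ω₂, ω₃, ω₄, ω₆}  = {ω₁, ω₅}ᶜ
  {ω₂, ω₄, ω₅, ω₆}  = {ω₂, ω₅, ω₆} ∪ {ω₂, ω₄}
  {ω₂, ω₃, ω₄, ω₅, ω₆}  = {ω₁}ᶜ
Iteration 2: 11 new —
  {ω₁, ω₃}  = {ω₂, ω₄, ω₅, ω₆}ᶜ
  {ω₃, ω₄}  = {ω₁, ω₂, ω₅, ω₆}ᶜ
  {ω₃, ω₆}  = {ω₁, ω₂, ω₄, ω₅}ᶜ
  {ω₃, ω₅, ω₆}  = {ω₁, ω₂, ω₄}ᶜ
  {ω₁, ω₂, ω₃, ω₄}  = {ω₁, ω₂, ω₄} ∪ {ω₁, ω₃, ω₄}
  {ω₁, ω₃, ω₄, ω₅}  = {ω₁, ω₃, ω₄} ∪ {ω₁, ω₅}
  {ω₁, ω₂, ω₃, ω₄, ω₅}  = {ω₁, ω₂, ω₄, ω₅} ∪ {ω₁, ω₃, ω₄}
  {ω₁, ω₂, ω₃, ω₄, ω₆}  = {ω₁, ω₂, ω₄} ∪ {ω₂, ω₃, ω₄, ω₆}
  {ω₁, ω₂, ω₃, ω₅, ω₆}  = {ω₁, ω₃, ω₅, ω₆} ∪ {ω₂, ω₅, ω₆}
  {ω₁, ω₂, ω₄, ω₅, ω₆}  = {ω₂, ω₅, ω₆} ∪ {ω₁, ω₂, ω₄, ω₅}
  {ω₁, ω₃, ω₄, ω₅, ω₆}  = {ω₁, ω₃, ω₅, ω₆} ∪ {ω₁, ω₃, ω₄}
Iteration 3. New:
  {ω₂}  = {ω₁, ω₃, ω₄, ω₅, ω₆}ᶜ
  {ω₃}  = {ω₁, ω₂, ω₄, ω₅, ω₆}ᶜ
  {ω₄}  = {ω₁, ω₂, ω₃, ω₅, ω₆}ᶜ
  {ω₅}  = {ω₁, ω₂, ω₃, ω₄, ω₆}ᶜ
  {ω₆}  = {ω₁, ω₂, ω₃, ω₄, ω₅}ᶜ
  {ω₂, ω₆}  = {ω₁, ω₃, ω₄, ω₅}ᶜ
  {ω₅, ω₆}  = {ω₁, ω₂, ω₃, ω₄}ᶜ
  {ω₁, ω₃, ω₅}  = {ω₁, ω₃} ∪ {ω₁, ω₅}
  {ω₁, ω₃, ω₆}  = {ω₁, ω₃} ∪ {ω₃, ω₆}
  {ω₂, ω₃, ω₄}  = {ω₃, ω₄} ∪ {ω₂, ω₄}
  {ω₃, ω₄, ω₆}  = {ω₃, ω₄} ∪ {ω₃, ω₆}
  {ω₁, ω₃, ω₄, ω₆}  = {ω₁, ω₃, ω₄} ∪ {ω₃, ω₆}
  {ω₂, ω₃, ω₅, ω₆}  = {ω₂, ω₅, ω₆} ∪ {ω₃, ω₆}
  {ω₃, ω₄, ω₅, ω₆}  = {ω₃, ω₄} ∪ {ω₃, ω₅, ω₆}
Iteration 4. New:
  {ω₁, ω₂}  = {ω₃, ω₄, ω₅, ω₆}ᶜ
  {ω₁, ω₄}  = {ω₂, ω₃, ω₅, ω₆}ᶜ
  {ω₁, ω₆}  = {ω₁} ∪ {ω₆}
  {ω₂, ω₃}  = {ω₂} ∪ {ω₃}
  {ω₂, ω₅}  = {ω₁, ω₃, ω₄, ω₆}ᶜ
  {ω₃, ω₅}  = {ω₃} ∪ {ω₅}
  {ω₄, ω₅}  = {ω₄} ∪ {ω₅}
  {ω₄, ω₆}  = {ω₄} ∪ {ω₆}
  {ω₁, ω₂, ω₃}  = {ω₂} ∪ {ω₁, ω₃}
  {ω₁, ω₂, ω₅}  = {ω₃, ω₄, ω₆}ᶜ
  {ω₁, ω₂, ω₆}  = {ω₂, ω₆} ∪ {ω₁}
  {ω₁, ω₄, ω₅}  = {ω₄} ∪ {ω₁, ω₅}
  {ω₁, ω₅, ω₆}  = {ω₂, ω₃, ω₄}ᶜ
  {ω₂, ω₃, ω₆}  = {ω₂} ∪ {ω₃, ω₆}
  {ω₂, ω₄, ω₅}  = {ω₁, ω₃, ω₆}ᶜ
  {ω₂, ω₄, ω₆}  = {ω₁, ω₃, ω₅}ᶜ
  {ω₃, ω₄, ω₅}  = {ω₃, ω₄} ∪ {ω₅}
  {ω₄, ω₅, ω₆}  = {ω₄} ∪ {ω₅, ω₆}
  {ω₁, ω₂, ω₃, ω₅}  = {ω₁, ω₃, ω₅} ∪ {ω₂}
  {ω₁, ω₂, ω₃, ω₆}  = {ω₁, ω₃, ω₆} ∪ {ω₂}
  {ω₁, ω₂, ω₄, ω₆}  = {ω₂, ω₆} ∪ {ω₁, ω₂, ω₄}
  {ω₂, ω₃, ω₄, ω₅}  = {ω₂, ω₃, ω₄} ∪ {ω₅}
Iteration 5 adds 3:
  {ω₁, ω₄, ω₆}  = {ω₁, ω₆} ∪ {ω₁, ω₄}
  {ω₂, ω₃, ω₅}  = {ω₂, ω₅} ∪ {ω₃, ω₅}
  {ω₁, ω₄, ω₅, ω₆}  = {ω₂, ω₃}ᶜ
Iteration 6 adds nothing — fixpoint reached.

σ(𝒞) = { ∅, {ω₁}, {ω₂}, {ω₃}, {ω₄}, {ω₅}, {ω₆}, {ω₁, ω₂}, {ω₁, ω₃}, {ω₁, ω₄}, {ω₁, ω₅}, {ω₁, ω₆}, {ω₂, ω₃}, {ω₂, ω₄}, {ω₂, ω₅}, {ω₂, ω₆}, {ω₃, ω₄}, {ω₃, ω₅}, {ω₃, ω₆}, {ω₄, ω₅}, {ω₄, ω₆}, {ω₅, ω₆}, {ω₁, ω₂, ω₃}, {ω₁, ω₂, ω₄}, {ω₁, ω₂, ω₅}, {ω₁, ω₂, ω₆}, {ω₁, ω₃, ω₄}, {ω₁, ω₃, ω₅}, {ω₁, ω₃, ω₆}, {ω₁, ω₄, ω₅}, {ω₁, ω₄, ω₆}, {ω₁, ω₅, ω₆}, {ω₂, ω₃, ω₄}, {ω₂, ω₃, ω₅}, {ω₂, ω₃, ω₆}, {ω₂, ω₄, ω₅}, {ω₂, ω₄, ω₆}, {ω₂, ω₅, ω₆}, {ω₃, ω₄, ω₅}, {ω₃, ω₄, ω₆}, {ω₃, ω₅, ω₆}, {ω₄, ω₅, ω₆}, {ω₁, ω₂, ω₃, ω₄}, {ω₁, ω₂, ω₃, ω₅}, {ω₁, ω₂, ω₃, ω₆}, {ω₁, ω₂, ω₄, ω₅}, {ω₁, ω₂, ω₄, ω₆}, {ω₁, ω₂, ω₅, ω₆}, {ω₁, ω₃, ω₄, ω₅}, {ω₁, ω₃, ω₄, ω₆}, {ω₁, ω₃, ω₅, ω₆}, {ω₁, ω₄, ω₅, ω₆}, {ω₂, ω₃, ω₄, ω₅}, {ω₂, ω₃, ω₄, ω₆}, {ω₂, ω₃, ω₅, ω₆}, {ω₂, ω₄, ω₅, ω₆}, {ω₃, ω₄, ω₅, ω₆}, {ω₁, ω₂, ω₃, ω₄, ω₅}, {ω₁, ω₂, ω₃, ω₄, ω₆}, {ω₁, ω₂, ω₃, ω₅, ω₆}, {ω₁, ω₂, ω₄, ω₅, ω₆}, {ω₁, ω₃, ω₄, ω₅, ω₆}, {ω₂, ω₃, ω₄, ω₅, ω₆}, S }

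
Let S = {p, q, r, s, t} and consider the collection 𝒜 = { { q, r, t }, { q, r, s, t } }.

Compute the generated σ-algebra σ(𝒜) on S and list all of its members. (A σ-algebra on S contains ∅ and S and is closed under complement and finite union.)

Start: 𝒜 ∪ {∅, S} = { {  }, { q, r, t }, { q, r, s, t }, S }.
Step 1: +2 →
  { p }  = complement { q, r, s, t }
  { p, s }  = complement { q, r, t }
  [6 total]
Step 2. New:
  { p, q, r, t }  = { q, r, t } ∪ { p }
  [7 total]
Step 3 adds 1:
  { s }  = complement { p, q, r, t }
  [8 total]
After Step 4 the family is unchanged; done.

σ(𝒜) = { {  }, { p }, { s }, { p, s }, { q, r, t }, { p, q, r, t }, { q, r, s, t }, S }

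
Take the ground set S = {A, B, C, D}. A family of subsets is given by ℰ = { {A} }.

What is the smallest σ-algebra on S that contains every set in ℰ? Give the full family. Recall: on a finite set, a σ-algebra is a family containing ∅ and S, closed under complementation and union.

Initial family (3 sets): { ∅, {A}, S }.
Step 1: 1 new —
  {B,C,D}  = ᶜ of {A}
Step 2: closed — nothing new.

Therefore σ(ℰ) = { ∅, {A}, {B,C,D}, S } (|σ(ℰ)| = 4).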